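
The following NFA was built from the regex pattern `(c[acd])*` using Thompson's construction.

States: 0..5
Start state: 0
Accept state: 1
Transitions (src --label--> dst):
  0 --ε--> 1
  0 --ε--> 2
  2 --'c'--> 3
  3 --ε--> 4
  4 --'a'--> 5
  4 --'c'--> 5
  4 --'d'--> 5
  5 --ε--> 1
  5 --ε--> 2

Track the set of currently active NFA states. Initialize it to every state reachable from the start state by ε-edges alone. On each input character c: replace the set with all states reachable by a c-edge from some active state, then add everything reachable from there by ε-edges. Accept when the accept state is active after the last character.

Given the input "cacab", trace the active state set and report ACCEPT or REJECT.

start: ε-closure({0}) = {0,1,2}
'c' @ 1: {3,4}
'a' @ 2: {1,2,5}  (accept∈set)
'c' @ 3: {3,4}
'a' @ 4: {1,2,5}  (accept∈set)
'b' @ 5: {}  — dead — no transitions
after full input: {}  (accept=1 not in)

Answer: REJECT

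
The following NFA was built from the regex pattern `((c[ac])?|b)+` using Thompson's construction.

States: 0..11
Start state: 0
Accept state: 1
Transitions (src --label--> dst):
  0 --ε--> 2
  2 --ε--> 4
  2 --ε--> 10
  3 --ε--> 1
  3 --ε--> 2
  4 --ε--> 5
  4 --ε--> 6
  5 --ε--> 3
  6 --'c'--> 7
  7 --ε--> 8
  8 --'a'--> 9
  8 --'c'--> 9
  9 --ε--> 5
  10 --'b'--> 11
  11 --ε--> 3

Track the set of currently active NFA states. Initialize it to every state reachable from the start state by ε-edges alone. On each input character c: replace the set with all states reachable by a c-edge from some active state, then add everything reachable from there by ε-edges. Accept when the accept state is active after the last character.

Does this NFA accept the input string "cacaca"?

Answer: ACCEPT

Derivation:
initial (ε-close {0}): {0,1,2,3,4,5,6,10}
'c' @ 1: {7,8}
'a' @ 2: {1,2,3,4,5,6,9,10}  (accept∈set)
'c' @ 3: {7,8}
'a' @ 4: {1,2,3,4,5,6,9,10}  (accept∈set)
'c' @ 5: {7,8}
'a' @ 6: {1,2,3,4,5,6,9,10}  (accept∈set)
final: {1,2,3,4,5,6,9,10}; accept 1 in set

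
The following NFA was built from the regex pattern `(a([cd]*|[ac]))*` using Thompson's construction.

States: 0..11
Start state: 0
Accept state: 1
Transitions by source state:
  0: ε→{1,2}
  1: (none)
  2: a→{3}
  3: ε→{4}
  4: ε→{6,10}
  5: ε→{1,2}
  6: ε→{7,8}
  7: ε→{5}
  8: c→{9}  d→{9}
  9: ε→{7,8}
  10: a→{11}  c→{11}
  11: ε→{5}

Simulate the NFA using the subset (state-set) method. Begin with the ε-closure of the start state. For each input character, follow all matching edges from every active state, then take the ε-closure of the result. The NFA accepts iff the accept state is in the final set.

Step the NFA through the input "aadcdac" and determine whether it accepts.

Answer: ACCEPT

Trace:
start: ε-closure({0}) = {0,1,2}
'a' @ 1: {1,2,3,4,5,6,7,8,10}  [accepting]
'a' @ 2: {1,2,3,4,5,6,7,8,10,11}  [accepting]
'd' @ 3: {1,2,5,7,8,9}  [accepting]
'c' @ 4: {1,2,5,7,8,9}  [accepting]
'd' @ 5: {1,2,5,7,8,9}  [accepting]
'a' @ 6: {1,2,3,4,5,6,7,8,10}  [accepting]
'c' @ 7: {1,2,5,7,8,9,11}  [accepting]
after full input: {1,2,5,7,8,9,11}  (accept=1 in)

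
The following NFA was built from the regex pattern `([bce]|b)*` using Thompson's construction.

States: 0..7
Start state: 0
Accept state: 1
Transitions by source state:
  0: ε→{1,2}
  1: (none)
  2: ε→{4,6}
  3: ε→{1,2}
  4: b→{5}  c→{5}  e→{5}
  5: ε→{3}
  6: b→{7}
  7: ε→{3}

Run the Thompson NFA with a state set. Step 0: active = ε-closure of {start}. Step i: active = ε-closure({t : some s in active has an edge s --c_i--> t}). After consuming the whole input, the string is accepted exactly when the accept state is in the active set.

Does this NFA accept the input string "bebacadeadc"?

initial (ε-close {0}): {0,1,2,4,6}
'b' @ 1: {1,2,3,4,5,6,7}  (accept∈set)
'e' @ 2: {1,2,3,4,5,6}  (accept∈set)
'b' @ 3: {1,2,3,4,5,6,7}  (accept∈set)
'a' @ 4: {}  — dead — no transitions
rest 'cadeadc' ignored (set empty)
after full input: {}  (accept=1 not in)

Answer: REJECT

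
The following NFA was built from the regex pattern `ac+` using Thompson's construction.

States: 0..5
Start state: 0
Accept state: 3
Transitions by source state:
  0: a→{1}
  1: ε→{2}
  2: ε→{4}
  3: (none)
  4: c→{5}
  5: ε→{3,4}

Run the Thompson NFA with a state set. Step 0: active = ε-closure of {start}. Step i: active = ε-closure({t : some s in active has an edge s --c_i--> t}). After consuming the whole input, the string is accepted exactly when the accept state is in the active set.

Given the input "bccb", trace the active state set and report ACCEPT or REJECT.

start: ε-closure({0}) = {0}
'b' @ 1: {}  — no active states
rest 'ccb' ignored (set empty)
final: {}; accept 3 not in set

Answer: REJECT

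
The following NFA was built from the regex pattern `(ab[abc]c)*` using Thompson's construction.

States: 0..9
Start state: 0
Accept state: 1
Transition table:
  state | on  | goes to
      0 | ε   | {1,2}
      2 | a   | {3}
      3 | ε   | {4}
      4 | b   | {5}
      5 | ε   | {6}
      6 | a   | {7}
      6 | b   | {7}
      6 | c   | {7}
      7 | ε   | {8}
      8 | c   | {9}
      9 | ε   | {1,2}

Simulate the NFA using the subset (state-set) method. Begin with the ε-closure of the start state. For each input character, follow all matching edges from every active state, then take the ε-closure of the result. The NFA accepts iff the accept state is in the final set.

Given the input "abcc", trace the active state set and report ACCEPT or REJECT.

start: ε-closure({0}) = {0,1,2}
'a' @ 1: {3,4}
'b' @ 2: {5,6}
'c' @ 3: {7,8}
'c' @ 4: {1,2,9}  (accept∈set)
final: {1,2,9}; accept 1 in set

Answer: ACCEPT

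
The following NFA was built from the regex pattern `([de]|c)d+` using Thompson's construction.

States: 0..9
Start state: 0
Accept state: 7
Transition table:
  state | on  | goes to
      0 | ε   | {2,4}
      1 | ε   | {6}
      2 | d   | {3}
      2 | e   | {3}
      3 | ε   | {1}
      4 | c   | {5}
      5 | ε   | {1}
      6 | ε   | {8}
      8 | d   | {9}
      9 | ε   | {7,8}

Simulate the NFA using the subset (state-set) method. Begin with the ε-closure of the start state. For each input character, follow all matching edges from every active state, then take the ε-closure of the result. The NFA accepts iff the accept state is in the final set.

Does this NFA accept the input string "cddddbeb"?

S₀ = ε-closure({0}) = {0,2,4}
'c' @ 1: {1,5,6,8}
'd' @ 2: {7,8,9}  (accept∈set)
'd' @ 3: {7,8,9}  (accept∈set)
'd' @ 4: {7,8,9}  (accept∈set)
'd' @ 5: {7,8,9}  (accept∈set)
'b' @ 6: {}  — no active states
rest 'eb' ignored (set empty)
end set {} — state 7 not in

Answer: REJECT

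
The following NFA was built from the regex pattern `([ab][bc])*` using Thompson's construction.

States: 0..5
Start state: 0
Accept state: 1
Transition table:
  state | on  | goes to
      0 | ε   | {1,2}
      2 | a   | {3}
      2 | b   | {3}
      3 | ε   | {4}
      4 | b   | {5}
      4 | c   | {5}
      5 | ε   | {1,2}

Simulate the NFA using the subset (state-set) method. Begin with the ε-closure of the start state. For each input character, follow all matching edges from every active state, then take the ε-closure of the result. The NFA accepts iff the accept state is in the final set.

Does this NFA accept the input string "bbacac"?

Answer: ACCEPT

Trace:
initial (ε-close {0}): {0,1,2}
'b' @ 1: {3,4}
'b' @ 2: {1,2,5}  ✓accept
'a' @ 3: {3,4}
'c' @ 4: {1,2,5}  ✓accept
'a' @ 5: {3,4}
'c' @ 6: {1,2,5}  ✓accept
after full input: {1,2,5}  (accept=1 in)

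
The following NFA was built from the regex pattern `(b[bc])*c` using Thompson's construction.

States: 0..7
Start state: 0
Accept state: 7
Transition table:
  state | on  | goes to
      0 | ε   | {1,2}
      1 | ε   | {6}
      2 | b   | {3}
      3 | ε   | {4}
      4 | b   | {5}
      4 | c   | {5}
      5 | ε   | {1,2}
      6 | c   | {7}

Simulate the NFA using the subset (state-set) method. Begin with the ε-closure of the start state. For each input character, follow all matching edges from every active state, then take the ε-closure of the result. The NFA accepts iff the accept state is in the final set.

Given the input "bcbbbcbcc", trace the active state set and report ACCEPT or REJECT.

Answer: ACCEPT

Derivation:
S₀ = ε-closure({0}) = {0,1,2,6}
'b' @ 1: {3,4}
'c' @ 2: {1,2,5,6}
'b' @ 3: {3,4}
'b' @ 4: {1,2,5,6}
'b' @ 5: {3,4}
'c' @ 6: {1,2,5,6}
'b' @ 7: {3,4}
'c' @ 8: {1,2,5,6}
'c' @ 9: {7}  (accept∈set)
end set {7} — state 7 in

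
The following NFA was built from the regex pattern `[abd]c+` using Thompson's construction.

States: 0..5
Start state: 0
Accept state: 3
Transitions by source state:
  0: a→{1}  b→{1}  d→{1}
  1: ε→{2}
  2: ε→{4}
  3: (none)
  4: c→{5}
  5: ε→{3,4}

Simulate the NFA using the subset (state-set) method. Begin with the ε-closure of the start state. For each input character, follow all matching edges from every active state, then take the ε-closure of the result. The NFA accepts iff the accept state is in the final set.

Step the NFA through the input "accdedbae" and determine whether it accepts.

S₀ = ε-closure({0}) = {0}
'a' @ 1: {1,2,4}
'c' @ 2: {3,4,5}  ✓accept
'c' @ 3: {3,4,5}  ✓accept
'd' @ 4: {}  — dead — no transitions
rest 'edbae' ignored (set empty)
final: {}; accept 3 not in set

Answer: REJECT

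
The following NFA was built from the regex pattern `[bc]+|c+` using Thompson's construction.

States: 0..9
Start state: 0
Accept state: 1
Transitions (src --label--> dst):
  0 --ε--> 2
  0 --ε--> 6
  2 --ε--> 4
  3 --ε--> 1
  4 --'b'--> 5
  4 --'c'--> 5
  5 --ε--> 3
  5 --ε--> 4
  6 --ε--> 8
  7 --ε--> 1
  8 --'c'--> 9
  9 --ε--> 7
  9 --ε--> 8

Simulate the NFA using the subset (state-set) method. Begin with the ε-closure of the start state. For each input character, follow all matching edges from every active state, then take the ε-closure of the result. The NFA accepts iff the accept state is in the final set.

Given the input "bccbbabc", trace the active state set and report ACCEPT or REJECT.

start: ε-closure({0}) = {0,2,4,6,8}
'b' @ 1: {1,3,4,5}  (accept∈set)
'c' @ 2: {1,3,4,5}  (accept∈set)
'c' @ 3: {1,3,4,5}  (accept∈set)
'b' @ 4: {1,3,4,5}  (accept∈set)
'b' @ 5: {1,3,4,5}  (accept∈set)
'a' @ 6: {}  — no active states
rest 'bc' ignored (set empty)
after full input: {}  (accept=1 not in)

Answer: REJECT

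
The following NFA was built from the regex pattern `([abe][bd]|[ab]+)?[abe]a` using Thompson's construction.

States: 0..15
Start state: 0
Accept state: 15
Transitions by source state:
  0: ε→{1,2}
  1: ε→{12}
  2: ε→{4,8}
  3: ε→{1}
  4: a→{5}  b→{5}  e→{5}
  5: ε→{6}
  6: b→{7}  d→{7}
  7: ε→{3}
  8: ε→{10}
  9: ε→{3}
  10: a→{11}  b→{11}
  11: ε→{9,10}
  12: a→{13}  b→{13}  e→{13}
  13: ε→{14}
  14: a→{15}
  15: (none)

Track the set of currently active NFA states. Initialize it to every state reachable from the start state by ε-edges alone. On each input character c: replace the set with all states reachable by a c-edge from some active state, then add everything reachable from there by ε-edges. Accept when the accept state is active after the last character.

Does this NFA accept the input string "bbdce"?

Answer: REJECT

Derivation:
start: ε-closure({0}) = {0,1,2,4,8,10,12}
'b' @ 1: {1,3,5,6,9,10,11,12,13,14}
'b' @ 2: {1,3,7,9,10,11,12,13,14}
'd' @ 3: {}  — dead — no transitions
rest 'ce' ignored (set empty)
final: {}; accept 15 not in set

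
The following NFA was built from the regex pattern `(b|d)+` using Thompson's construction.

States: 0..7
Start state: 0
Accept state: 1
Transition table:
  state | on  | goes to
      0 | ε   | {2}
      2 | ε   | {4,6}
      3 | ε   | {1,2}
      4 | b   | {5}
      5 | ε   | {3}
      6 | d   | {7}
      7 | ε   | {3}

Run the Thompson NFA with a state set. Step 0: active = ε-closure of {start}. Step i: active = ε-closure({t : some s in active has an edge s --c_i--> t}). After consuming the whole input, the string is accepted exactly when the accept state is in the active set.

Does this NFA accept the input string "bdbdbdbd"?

Answer: ACCEPT

Trace:
start: ε-closure({0}) = {0,2,4,6}
'b' @ 1: {1,2,3,4,5,6}  ✓accept
'd' @ 2: {1,2,3,4,6,7}  ✓accept
'b' @ 3: {1,2,3,4,5,6}  ✓accept
'd' @ 4: {1,2,3,4,6,7}  ✓accept
'b' @ 5: {1,2,3,4,5,6}  ✓accept
'd' @ 6: {1,2,3,4,6,7}  ✓accept
'b' @ 7: {1,2,3,4,5,6}  ✓accept
'd' @ 8: {1,2,3,4,6,7}  ✓accept
end set {1,2,3,4,6,7} — state 1 in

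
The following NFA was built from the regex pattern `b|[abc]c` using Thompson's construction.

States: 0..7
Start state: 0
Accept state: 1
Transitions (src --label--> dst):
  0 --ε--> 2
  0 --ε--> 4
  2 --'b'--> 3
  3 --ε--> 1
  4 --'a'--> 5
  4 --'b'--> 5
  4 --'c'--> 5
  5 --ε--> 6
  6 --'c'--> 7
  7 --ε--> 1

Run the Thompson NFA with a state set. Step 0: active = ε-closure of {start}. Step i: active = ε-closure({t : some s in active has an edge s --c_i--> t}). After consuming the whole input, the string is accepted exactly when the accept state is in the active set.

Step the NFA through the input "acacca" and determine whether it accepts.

Answer: REJECT

Derivation:
S₀ = ε-closure({0}) = {0,2,4}
'a' @ 1: {5,6}
'c' @ 2: {1,7}  [accepting]
'a' @ 3: {}  — dead — no transitions
rest 'cca' ignored (set empty)
final: {}; accept 1 not in set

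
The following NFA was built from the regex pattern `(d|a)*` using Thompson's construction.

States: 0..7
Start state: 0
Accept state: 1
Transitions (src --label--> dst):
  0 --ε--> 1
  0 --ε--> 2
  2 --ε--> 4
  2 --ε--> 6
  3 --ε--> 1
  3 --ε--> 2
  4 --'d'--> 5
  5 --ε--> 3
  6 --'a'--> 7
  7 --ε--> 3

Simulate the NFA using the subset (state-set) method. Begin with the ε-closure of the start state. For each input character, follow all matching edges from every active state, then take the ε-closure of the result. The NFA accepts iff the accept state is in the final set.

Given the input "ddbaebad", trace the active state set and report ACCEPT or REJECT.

initial (ε-close {0}): {0,1,2,4,6}
'd' @ 1: {1,2,3,4,5,6}  [accepting]
'd' @ 2: {1,2,3,4,5,6}  [accepting]
'b' @ 3: {}  — state set empty
rest 'aebad' ignored (set empty)
after full input: {}  (accept=1 not in)

Answer: REJECT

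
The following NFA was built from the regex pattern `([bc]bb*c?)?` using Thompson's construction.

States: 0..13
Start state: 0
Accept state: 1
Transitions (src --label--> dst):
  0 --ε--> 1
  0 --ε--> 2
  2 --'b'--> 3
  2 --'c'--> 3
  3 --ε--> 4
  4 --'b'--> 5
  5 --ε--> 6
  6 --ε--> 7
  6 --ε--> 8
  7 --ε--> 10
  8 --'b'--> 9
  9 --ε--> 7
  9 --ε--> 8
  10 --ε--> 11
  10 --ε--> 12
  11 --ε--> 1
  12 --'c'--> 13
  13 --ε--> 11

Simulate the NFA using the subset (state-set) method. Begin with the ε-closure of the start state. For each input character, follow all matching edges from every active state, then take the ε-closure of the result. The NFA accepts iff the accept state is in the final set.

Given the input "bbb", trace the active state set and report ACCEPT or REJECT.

Answer: ACCEPT

Trace:
initial (ε-close {0}): {0,1,2}
'b' @ 1: {3,4}
'b' @ 2: {1,5,6,7,8,10,11,12}  (accept∈set)
'b' @ 3: {1,7,8,9,10,11,12}  (accept∈set)
end set {1,7,8,9,10,11,12} — state 1 in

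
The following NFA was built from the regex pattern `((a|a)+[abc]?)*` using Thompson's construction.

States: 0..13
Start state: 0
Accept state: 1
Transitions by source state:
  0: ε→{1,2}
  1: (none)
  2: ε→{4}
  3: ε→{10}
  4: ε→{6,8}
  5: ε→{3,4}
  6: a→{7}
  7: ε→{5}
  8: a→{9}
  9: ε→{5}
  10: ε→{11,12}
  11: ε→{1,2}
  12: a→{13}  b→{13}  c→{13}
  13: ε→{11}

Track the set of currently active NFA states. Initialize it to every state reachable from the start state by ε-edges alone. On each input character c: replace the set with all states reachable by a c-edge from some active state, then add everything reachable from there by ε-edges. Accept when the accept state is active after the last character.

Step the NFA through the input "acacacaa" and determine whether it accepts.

S₀ = ε-closure({0}) = {0,1,2,4,6,8}
'a' @ 1: {1,2,3,4,5,6,7,8,9,10,11,12}  ✓accept
'c' @ 2: {1,2,4,6,8,11,13}  ✓accept
'a' @ 3: {1,2,3,4,5,6,7,8,9,10,11,12}  ✓accept
'c' @ 4: {1,2,4,6,8,11,13}  ✓accept
'a' @ 5: {1,2,3,4,5,6,7,8,9,10,11,12}  ✓accept
'c' @ 6: {1,2,4,6,8,11,13}  ✓accept
'a' @ 7: {1,2,3,4,5,6,7,8,9,10,11,12}  ✓accept
'a' @ 8: {1,2,3,4,5,6,7,8,9,10,11,12,13}  ✓accept
end set {1,2,3,4,5,6,7,8,9,10,11,12,13} — state 1 in

Answer: ACCEPT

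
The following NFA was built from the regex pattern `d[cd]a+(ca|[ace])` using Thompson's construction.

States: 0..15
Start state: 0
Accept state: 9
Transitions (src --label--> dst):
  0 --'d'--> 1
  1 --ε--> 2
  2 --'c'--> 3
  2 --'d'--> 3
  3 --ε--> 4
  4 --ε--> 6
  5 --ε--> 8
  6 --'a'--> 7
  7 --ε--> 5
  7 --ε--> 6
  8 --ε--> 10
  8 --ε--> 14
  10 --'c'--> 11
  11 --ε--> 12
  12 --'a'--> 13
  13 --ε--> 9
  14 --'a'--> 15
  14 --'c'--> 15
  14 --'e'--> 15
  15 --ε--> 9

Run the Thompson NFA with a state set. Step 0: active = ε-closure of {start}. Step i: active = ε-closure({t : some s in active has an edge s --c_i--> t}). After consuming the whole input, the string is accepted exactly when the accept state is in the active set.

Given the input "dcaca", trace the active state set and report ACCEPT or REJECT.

start: ε-closure({0}) = {0}
'd' @ 1: {1,2}
'c' @ 2: {3,4,6}
'a' @ 3: {5,6,7,8,10,14}
'c' @ 4: {9,11,12,15}  (accept∈set)
'a' @ 5: {9,13}  (accept∈set)
after full input: {9,13}  (accept=9 in)

Answer: ACCEPT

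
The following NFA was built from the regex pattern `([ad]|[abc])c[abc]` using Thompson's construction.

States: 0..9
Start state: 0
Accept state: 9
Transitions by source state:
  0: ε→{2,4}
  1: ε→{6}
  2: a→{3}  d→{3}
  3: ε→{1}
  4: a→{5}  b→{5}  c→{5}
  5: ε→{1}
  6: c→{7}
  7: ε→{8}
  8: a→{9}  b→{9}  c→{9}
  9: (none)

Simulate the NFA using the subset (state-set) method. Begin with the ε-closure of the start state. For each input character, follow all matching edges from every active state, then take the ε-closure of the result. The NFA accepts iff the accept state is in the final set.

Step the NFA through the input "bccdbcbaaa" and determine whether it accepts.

Answer: REJECT

Derivation:
S₀ = ε-closure({0}) = {0,2,4}
'b' @ 1: {1,5,6}
'c' @ 2: {7,8}
'c' @ 3: {9}  (accept∈set)
'd' @ 4: {}  — no active states
rest 'bcbaaa' ignored (set empty)
after full input: {}  (accept=9 not in)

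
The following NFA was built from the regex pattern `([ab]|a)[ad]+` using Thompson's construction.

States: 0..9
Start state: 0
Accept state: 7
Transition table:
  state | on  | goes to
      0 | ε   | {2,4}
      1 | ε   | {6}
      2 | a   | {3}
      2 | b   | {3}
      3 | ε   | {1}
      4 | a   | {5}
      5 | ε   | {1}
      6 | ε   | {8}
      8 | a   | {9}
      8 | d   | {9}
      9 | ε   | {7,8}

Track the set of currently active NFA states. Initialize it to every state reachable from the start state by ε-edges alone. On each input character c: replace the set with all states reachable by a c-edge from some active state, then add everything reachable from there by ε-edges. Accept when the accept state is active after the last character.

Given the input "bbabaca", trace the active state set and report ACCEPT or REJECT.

Answer: REJECT

Derivation:
start: ε-closure({0}) = {0,2,4}
'b' @ 1: {1,3,6,8}
'b' @ 2: {}  — state set empty
rest 'abaca' ignored (set empty)
final: {}; accept 7 not in set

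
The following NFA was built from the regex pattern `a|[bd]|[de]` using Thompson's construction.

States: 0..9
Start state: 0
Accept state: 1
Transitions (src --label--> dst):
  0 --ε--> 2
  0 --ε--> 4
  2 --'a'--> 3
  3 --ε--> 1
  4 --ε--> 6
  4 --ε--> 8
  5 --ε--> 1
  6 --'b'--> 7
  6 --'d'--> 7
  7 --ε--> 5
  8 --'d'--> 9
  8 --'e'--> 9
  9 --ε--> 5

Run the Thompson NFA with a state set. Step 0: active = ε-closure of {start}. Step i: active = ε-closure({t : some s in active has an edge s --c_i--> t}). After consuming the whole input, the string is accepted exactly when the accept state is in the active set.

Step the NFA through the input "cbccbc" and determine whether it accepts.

initial (ε-close {0}): {0,2,4,6,8}
'c' @ 1: {}  — dead — no transitions
rest 'bccbc' ignored (set empty)
end set {} — state 1 not in

Answer: REJECT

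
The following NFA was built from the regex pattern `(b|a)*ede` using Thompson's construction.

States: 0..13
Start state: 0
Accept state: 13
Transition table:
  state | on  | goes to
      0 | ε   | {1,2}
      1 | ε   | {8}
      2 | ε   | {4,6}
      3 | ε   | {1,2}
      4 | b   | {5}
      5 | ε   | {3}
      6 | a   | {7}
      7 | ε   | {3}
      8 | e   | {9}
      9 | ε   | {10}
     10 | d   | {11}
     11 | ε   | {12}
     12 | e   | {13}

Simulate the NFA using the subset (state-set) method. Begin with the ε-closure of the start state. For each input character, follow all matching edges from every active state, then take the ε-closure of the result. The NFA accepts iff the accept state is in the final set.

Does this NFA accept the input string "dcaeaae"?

Answer: REJECT

Trace:
S₀ = ε-closure({0}) = {0,1,2,4,6,8}
'd' @ 1: {}  — state set empty
rest 'caeaae' ignored (set empty)
after full input: {}  (accept=13 not in)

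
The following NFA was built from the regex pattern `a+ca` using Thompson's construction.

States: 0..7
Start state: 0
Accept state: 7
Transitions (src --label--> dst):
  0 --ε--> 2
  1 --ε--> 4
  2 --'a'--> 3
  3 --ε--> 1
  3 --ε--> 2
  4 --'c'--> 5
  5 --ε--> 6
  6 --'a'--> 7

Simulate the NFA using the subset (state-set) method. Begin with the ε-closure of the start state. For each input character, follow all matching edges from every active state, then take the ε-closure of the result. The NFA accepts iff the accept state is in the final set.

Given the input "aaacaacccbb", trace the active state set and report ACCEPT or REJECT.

Answer: REJECT

Trace:
start: ε-closure({0}) = {0,2}
'a' @ 1: {1,2,3,4}
'a' @ 2: {1,2,3,4}
'a' @ 3: {1,2,3,4}
'c' @ 4: {5,6}
'a' @ 5: {7}  [accepting]
'a' @ 6: {}  — state set empty
rest 'cccbb' ignored (set empty)
after full input: {}  (accept=7 not in)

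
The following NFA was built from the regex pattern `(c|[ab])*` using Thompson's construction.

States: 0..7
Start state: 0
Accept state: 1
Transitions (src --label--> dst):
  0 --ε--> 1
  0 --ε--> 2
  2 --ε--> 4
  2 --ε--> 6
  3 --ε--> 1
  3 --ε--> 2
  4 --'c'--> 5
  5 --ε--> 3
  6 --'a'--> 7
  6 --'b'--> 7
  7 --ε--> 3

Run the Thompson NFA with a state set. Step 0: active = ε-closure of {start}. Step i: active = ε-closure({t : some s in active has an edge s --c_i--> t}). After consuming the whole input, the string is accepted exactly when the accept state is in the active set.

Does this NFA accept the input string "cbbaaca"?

Answer: ACCEPT

Derivation:
S₀ = ε-closure({0}) = {0,1,2,4,6}
'c' @ 1: {1,2,3,4,5,6}  ✓accept
'b' @ 2: {1,2,3,4,6,7}  ✓accept
'b' @ 3: {1,2,3,4,6,7}  ✓accept
'a' @ 4: {1,2,3,4,6,7}  ✓accept
'a' @ 5: {1,2,3,4,6,7}  ✓accept
'c' @ 6: {1,2,3,4,5,6}  ✓accept
'a' @ 7: {1,2,3,4,6,7}  ✓accept
after full input: {1,2,3,4,6,7}  (accept=1 in)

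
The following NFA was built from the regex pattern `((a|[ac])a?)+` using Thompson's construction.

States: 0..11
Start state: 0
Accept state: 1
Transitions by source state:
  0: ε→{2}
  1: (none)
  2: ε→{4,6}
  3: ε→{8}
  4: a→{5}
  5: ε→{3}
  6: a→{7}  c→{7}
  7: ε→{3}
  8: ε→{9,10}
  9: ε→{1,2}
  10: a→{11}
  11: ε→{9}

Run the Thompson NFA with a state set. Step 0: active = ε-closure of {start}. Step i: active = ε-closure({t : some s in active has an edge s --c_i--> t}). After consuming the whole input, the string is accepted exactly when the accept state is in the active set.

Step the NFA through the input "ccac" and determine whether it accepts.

initial (ε-close {0}): {0,2,4,6}
'c' @ 1: {1,2,3,4,6,7,8,9,10}  [accepting]
'c' @ 2: {1,2,3,4,6,7,8,9,10}  [accepting]
'a' @ 3: {1,2,3,4,5,6,7,8,9,10,11}  [accepting]
'c' @ 4: {1,2,3,4,6,7,8,9,10}  [accepting]
after full input: {1,2,3,4,6,7,8,9,10}  (accept=1 in)

Answer: ACCEPT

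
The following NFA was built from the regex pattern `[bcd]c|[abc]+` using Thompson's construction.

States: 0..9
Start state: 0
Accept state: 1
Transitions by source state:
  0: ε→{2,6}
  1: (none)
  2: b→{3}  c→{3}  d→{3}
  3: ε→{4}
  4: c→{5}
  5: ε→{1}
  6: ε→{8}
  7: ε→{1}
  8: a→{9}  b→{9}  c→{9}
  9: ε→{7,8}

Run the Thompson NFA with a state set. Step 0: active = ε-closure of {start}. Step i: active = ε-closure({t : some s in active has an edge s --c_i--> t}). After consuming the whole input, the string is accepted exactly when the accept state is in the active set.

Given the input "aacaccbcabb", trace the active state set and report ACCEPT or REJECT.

start: ε-closure({0}) = {0,2,6,8}
'a' @ 1: {1,7,8,9}  (accept∈set)
'a' @ 2: {1,7,8,9}  (accept∈set)
'c' @ 3: {1,7,8,9}  (accept∈set)
'a' @ 4: {1,7,8,9}  (accept∈set)
'c' @ 5: {1,7,8,9}  (accept∈set)
'c' @ 6: {1,7,8,9}  (accept∈set)
'b' @ 7: {1,7,8,9}  (accept∈set)
'c' @ 8: {1,7,8,9}  (accept∈set)
'a' @ 9: {1,7,8,9}  (accept∈set)
'b' @ 10: {1,7,8,9}  (accept∈set)
'b' @ 11: {1,7,8,9}  (accept∈set)
final: {1,7,8,9}; accept 1 in set

Answer: ACCEPT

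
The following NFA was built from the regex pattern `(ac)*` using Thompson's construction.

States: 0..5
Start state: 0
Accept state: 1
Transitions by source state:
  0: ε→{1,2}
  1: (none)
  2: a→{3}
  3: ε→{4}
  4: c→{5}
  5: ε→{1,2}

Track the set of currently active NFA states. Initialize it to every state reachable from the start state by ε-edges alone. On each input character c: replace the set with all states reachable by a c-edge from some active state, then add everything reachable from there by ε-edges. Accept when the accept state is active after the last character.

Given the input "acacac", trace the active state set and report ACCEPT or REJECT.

Answer: ACCEPT

Steps:
start: ε-closure({0}) = {0,1,2}
'a' @ 1: {3,4}
'c' @ 2: {1,2,5}  (accept∈set)
'a' @ 3: {3,4}
'c' @ 4: {1,2,5}  (accept∈set)
'a' @ 5: {3,4}
'c' @ 6: {1,2,5}  (accept∈set)
end set {1,2,5} — state 1 in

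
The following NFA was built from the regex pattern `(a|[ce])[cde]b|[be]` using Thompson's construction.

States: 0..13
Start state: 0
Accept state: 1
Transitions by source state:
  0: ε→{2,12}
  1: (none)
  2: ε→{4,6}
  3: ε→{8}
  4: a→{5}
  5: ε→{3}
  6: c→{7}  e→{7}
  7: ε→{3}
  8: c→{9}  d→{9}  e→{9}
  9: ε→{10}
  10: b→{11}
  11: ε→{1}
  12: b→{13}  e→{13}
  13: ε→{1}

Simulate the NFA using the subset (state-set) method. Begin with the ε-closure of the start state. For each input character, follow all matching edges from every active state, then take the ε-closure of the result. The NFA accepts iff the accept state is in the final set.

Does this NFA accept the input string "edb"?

Answer: ACCEPT

Trace:
S₀ = ε-closure({0}) = {0,2,4,6,12}
'e' @ 1: {1,3,7,8,13}  [accepting]
'd' @ 2: {9,10}
'b' @ 3: {1,11}  [accepting]
after full input: {1,11}  (accept=1 in)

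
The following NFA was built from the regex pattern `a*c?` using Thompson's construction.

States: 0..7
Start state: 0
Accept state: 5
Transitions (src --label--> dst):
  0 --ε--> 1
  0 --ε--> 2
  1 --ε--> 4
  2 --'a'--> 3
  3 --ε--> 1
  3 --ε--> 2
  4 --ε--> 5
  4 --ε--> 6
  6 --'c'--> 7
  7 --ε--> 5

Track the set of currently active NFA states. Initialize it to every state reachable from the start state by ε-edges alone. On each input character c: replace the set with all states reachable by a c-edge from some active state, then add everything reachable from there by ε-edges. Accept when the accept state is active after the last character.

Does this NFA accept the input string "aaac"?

S₀ = ε-closure({0}) = {0,1,2,4,5,6}
'a' @ 1: {1,2,3,4,5,6}  ✓accept
'a' @ 2: {1,2,3,4,5,6}  ✓accept
'a' @ 3: {1,2,3,4,5,6}  ✓accept
'c' @ 4: {5,7}  ✓accept
final: {5,7}; accept 5 in set

Answer: ACCEPT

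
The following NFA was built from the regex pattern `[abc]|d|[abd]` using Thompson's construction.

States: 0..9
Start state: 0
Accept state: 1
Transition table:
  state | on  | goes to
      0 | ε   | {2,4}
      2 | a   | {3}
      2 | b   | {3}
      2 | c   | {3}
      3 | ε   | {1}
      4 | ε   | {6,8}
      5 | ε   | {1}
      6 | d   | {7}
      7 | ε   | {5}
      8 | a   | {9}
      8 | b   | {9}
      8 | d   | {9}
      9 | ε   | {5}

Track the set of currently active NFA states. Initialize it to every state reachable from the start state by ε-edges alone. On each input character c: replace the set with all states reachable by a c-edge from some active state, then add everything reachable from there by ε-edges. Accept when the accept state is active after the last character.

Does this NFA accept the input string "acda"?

Answer: REJECT

Derivation:
start: ε-closure({0}) = {0,2,4,6,8}
'a' @ 1: {1,3,5,9}  ✓accept
'c' @ 2: {}  — dead — no transitions
rest 'da' ignored (set empty)
after full input: {}  (accept=1 not in)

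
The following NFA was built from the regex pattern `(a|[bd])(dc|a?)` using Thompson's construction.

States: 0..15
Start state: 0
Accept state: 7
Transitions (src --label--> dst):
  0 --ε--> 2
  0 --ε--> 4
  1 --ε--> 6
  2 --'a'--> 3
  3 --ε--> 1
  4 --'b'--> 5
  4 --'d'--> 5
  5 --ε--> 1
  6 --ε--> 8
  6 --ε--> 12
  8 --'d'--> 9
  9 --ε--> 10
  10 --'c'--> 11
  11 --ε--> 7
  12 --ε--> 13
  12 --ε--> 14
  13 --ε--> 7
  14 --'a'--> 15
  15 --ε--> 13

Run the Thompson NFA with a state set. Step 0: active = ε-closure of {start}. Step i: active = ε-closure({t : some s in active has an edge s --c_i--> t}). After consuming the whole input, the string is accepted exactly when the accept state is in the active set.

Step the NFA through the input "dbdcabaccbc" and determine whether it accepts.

Answer: REJECT

Derivation:
S₀ = ε-closure({0}) = {0,2,4}
'd' @ 1: {1,5,6,7,8,12,13,14}  (accept∈set)
'b' @ 2: {}  — dead — no transitions
rest 'dcabaccbc' ignored (set empty)
after full input: {}  (accept=7 not in)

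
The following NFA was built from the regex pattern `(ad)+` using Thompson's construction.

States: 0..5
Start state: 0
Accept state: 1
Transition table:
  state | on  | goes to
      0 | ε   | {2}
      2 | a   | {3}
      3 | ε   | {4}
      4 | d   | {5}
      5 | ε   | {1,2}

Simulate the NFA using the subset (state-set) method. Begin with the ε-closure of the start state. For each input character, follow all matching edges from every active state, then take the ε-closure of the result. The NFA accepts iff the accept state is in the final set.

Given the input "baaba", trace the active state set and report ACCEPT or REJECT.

Answer: REJECT

Steps:
start: ε-closure({0}) = {0,2}
'b' @ 1: {}  — dead — no transitions
rest 'aaba' ignored (set empty)
after full input: {}  (accept=1 not in)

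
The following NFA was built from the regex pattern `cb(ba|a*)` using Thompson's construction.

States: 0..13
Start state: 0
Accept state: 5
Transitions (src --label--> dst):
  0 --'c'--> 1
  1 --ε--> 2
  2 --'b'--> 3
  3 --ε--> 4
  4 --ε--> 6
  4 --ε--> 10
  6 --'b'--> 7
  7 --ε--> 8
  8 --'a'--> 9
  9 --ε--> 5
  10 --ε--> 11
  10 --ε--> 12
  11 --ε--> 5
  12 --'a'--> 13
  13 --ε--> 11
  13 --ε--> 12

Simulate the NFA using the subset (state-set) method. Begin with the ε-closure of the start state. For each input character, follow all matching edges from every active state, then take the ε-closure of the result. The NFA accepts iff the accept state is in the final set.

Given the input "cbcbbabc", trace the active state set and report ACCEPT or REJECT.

Answer: REJECT

Derivation:
S₀ = ε-closure({0}) = {0}
'c' @ 1: {1,2}
'b' @ 2: {3,4,5,6,10,11,12}  ✓accept
'c' @ 3: {}  — dead — no transitions
rest 'bbabc' ignored (set empty)
after full input: {}  (accept=5 not in)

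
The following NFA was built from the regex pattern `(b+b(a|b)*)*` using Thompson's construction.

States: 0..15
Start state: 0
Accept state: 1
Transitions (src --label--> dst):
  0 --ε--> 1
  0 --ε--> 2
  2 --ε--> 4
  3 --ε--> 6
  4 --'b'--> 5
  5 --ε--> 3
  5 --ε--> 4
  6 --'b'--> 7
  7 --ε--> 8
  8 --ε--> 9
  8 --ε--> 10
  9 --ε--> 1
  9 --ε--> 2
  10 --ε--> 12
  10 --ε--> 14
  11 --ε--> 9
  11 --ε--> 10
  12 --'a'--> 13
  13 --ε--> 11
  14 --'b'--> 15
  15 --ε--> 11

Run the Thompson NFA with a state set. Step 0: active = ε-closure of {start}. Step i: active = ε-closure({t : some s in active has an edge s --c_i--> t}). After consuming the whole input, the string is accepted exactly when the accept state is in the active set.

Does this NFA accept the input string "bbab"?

initial (ε-close {0}): {0,1,2,4}
'b' @ 1: {3,4,5,6}
'b' @ 2: {1,2,3,4,5,6,7,8,9,10,12,14}  (accept∈set)
'a' @ 3: {1,2,4,9,10,11,12,13,14}  (accept∈set)
'b' @ 4: {1,2,3,4,5,6,9,10,11,12,14,15}  (accept∈set)
final: {1,2,3,4,5,6,9,10,11,12,14,15}; accept 1 in set

Answer: ACCEPT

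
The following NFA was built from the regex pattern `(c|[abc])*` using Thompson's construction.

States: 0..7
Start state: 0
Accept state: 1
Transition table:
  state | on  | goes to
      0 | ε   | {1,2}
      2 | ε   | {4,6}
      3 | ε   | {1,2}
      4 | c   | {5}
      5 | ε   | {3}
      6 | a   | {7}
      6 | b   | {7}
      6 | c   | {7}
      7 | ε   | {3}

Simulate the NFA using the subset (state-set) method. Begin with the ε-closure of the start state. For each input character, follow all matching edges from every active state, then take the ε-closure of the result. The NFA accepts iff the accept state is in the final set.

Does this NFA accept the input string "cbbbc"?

Answer: ACCEPT

Derivation:
start: ε-closure({0}) = {0,1,2,4,6}
'c' @ 1: {1,2,3,4,5,6,7}  (accept∈set)
'b' @ 2: {1,2,3,4,6,7}  (accept∈set)
'b' @ 3: {1,2,3,4,6,7}  (accept∈set)
'b' @ 4: {1,2,3,4,6,7}  (accept∈set)
'c' @ 5: {1,2,3,4,5,6,7}  (accept∈set)
after full input: {1,2,3,4,5,6,7}  (accept=1 in)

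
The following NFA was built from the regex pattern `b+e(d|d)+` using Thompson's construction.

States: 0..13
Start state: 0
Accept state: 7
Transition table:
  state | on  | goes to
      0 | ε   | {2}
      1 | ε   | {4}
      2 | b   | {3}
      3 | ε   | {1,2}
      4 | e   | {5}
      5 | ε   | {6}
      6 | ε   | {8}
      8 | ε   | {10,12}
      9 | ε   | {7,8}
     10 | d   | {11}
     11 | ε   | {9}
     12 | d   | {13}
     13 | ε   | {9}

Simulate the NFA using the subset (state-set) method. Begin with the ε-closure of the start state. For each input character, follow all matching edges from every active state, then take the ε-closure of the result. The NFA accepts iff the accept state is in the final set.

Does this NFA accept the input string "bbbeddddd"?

Answer: ACCEPT

Trace:
start: ε-closure({0}) = {0,2}
'b' @ 1: {1,2,3,4}
'b' @ 2: {1,2,3,4}
'b' @ 3: {1,2,3,4}
'e' @ 4: {5,6,8,10,12}
'd' @ 5: {7,8,9,10,11,12,13}  (accept∈set)
'd' @ 6: {7,8,9,10,11,12,13}  (accept∈set)
'd' @ 7: {7,8,9,10,11,12,13}  (accept∈set)
'd' @ 8: {7,8,9,10,11,12,13}  (accept∈set)
'd' @ 9: {7,8,9,10,11,12,13}  (accept∈set)
after full input: {7,8,9,10,11,12,13}  (accept=7 in)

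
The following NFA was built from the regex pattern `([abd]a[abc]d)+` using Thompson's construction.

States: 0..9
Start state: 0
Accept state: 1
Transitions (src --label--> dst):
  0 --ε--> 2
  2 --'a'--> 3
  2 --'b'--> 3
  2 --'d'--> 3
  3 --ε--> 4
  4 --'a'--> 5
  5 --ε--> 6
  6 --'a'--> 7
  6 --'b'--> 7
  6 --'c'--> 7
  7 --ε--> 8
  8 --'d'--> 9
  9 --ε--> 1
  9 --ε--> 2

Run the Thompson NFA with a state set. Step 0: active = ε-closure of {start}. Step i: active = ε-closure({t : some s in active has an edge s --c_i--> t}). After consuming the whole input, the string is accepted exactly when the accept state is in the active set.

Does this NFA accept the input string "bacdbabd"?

start: ε-closure({0}) = {0,2}
'b' @ 1: {3,4}
'a' @ 2: {5,6}
'c' @ 3: {7,8}
'd' @ 4: {1,2,9}  (accept∈set)
'b' @ 5: {3,4}
'a' @ 6: {5,6}
'b' @ 7: {7,8}
'd' @ 8: {1,2,9}  (accept∈set)
end set {1,2,9} — state 1 in

Answer: ACCEPT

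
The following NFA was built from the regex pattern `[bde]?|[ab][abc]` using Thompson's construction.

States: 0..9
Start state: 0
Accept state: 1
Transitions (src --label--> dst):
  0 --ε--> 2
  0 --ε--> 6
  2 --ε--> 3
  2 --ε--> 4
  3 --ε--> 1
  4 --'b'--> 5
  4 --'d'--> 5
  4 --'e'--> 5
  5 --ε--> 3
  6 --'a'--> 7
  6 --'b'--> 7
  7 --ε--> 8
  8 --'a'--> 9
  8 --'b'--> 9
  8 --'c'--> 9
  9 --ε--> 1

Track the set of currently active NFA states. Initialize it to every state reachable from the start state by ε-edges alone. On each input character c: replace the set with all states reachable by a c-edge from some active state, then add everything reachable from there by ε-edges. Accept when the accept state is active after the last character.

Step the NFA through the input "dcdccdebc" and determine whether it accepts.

Answer: REJECT

Trace:
S₀ = ε-closure({0}) = {0,1,2,3,4,6}
'd' @ 1: {1,3,5}  ✓accept
'c' @ 2: {}  — state set empty
rest 'dccdebc' ignored (set empty)
final: {}; accept 1 not in set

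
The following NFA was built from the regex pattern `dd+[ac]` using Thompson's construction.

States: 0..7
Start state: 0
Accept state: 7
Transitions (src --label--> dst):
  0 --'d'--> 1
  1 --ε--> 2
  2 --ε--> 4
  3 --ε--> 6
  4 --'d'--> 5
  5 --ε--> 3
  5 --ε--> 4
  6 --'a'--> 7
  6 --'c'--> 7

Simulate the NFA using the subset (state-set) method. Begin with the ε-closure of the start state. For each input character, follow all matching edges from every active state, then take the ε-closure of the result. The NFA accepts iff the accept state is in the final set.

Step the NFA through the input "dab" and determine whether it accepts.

Answer: REJECT

Steps:
initial (ε-close {0}): {0}
'd' @ 1: {1,2,4}
'a' @ 2: {}  — no active states
rest 'b' ignored (set empty)
end set {} — state 7 not in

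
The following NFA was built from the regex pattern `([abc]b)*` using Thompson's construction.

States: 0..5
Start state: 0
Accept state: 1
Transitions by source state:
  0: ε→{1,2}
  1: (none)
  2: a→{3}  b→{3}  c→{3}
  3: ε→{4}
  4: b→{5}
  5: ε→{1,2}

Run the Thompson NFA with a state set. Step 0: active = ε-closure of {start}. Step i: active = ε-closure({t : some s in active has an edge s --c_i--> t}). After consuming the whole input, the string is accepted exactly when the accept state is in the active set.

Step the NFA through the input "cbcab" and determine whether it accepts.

Answer: REJECT

Trace:
initial (ε-close {0}): {0,1,2}
'c' @ 1: {3,4}
'b' @ 2: {1,2,5}  ✓accept
'c' @ 3: {3,4}
'a' @ 4: {}  — no active states
rest 'b' ignored (set empty)
final: {}; accept 1 not in set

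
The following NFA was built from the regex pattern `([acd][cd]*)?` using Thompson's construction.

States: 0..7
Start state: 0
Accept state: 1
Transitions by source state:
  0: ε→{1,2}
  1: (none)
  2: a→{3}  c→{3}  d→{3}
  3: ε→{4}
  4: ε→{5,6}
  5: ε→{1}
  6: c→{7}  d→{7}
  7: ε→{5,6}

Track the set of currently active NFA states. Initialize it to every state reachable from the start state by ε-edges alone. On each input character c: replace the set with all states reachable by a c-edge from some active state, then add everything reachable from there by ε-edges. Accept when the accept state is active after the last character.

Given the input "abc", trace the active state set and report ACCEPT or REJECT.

Answer: REJECT

Trace:
start: ε-closure({0}) = {0,1,2}
'a' @ 1: {1,3,4,5,6}  (accept∈set)
'b' @ 2: {}  — state set empty
rest 'c' ignored (set empty)
final: {}; accept 1 not in set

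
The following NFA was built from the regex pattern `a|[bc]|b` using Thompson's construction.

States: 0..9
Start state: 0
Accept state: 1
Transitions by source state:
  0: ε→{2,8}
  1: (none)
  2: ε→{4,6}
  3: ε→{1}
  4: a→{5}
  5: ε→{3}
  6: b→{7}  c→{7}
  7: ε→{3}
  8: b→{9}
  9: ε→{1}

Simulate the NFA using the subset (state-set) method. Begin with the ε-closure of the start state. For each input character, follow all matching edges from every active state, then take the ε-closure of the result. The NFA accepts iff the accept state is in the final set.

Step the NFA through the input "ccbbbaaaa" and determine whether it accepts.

Answer: REJECT

Derivation:
S₀ = ε-closure({0}) = {0,2,4,6,8}
'c' @ 1: {1,3,7}  [accepting]
'c' @ 2: {}  — dead — no transitions
rest 'bbbaaaa' ignored (set empty)
end set {} — state 1 not in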